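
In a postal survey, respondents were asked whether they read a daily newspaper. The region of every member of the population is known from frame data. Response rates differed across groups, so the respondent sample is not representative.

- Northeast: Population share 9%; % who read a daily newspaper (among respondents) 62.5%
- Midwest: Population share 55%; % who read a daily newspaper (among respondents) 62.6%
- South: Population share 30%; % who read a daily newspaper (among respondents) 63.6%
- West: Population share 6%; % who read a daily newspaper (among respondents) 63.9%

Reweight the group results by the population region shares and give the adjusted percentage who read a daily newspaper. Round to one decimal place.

Weight each group's respondent value by its population share:
  Northeast: 0.09 × 62.5 = 5.625
  Midwest: 0.55 × 62.6 = 34.43
  South: 0.3 × 63.6 = 19.08
  West: 0.06 × 63.9 = 3.834
Post-stratified estimate = 62.969 → 63.0%.

63.0%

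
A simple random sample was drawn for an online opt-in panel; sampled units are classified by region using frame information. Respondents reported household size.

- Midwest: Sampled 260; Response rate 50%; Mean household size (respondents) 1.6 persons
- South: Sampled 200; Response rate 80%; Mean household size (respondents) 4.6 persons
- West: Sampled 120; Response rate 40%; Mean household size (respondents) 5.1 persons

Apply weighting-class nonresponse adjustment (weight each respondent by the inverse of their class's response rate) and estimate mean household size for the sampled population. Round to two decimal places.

3.36

Weighting each respondent by the inverse class response rate inflates each class back to its sampled size, so the class weight is n_sampled:
  Midwest: 260 × 1.6 = 416
  South: 200 × 4.6 = 920
  West: 120 × 5.1 = 612
Adjusted estimate = 1948 / 580 = 3.35862 → 3.36.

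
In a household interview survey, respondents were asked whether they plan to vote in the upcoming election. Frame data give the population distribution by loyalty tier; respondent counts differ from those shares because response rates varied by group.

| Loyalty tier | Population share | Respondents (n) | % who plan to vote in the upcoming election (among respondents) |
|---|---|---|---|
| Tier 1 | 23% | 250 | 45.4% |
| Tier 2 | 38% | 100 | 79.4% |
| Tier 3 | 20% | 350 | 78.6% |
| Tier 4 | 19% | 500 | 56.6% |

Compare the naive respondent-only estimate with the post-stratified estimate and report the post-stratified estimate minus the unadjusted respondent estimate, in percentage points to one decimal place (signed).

+4.5 percentage points

Naive respondent-only estimate (weights = respondent counts):
  (250/1200)×45.4 + (100/1200)×79.4 + (350/1200)×78.6 + (500/1200)×56.6 = 62.5833%
Post-stratified estimate weights by population shares:
  0.23×45.4 + 0.38×79.4 + 0.2×78.6 + 0.19×56.6 = 67.088%
Difference = 67.088 − 62.5833 = 4.5047 pp.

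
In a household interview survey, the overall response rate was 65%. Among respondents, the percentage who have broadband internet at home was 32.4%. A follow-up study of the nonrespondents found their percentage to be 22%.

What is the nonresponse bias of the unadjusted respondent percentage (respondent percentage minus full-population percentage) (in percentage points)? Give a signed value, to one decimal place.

Nonresponse fraction = 1 − 0.65 = 0.35.
Bias = (nonresponse fraction) × (respondent percentage − nonrespondent percentage)
     = 0.35 × (32.4 − 22) = 0.35 × 10.4 = 3.64.

+3.6 percentage points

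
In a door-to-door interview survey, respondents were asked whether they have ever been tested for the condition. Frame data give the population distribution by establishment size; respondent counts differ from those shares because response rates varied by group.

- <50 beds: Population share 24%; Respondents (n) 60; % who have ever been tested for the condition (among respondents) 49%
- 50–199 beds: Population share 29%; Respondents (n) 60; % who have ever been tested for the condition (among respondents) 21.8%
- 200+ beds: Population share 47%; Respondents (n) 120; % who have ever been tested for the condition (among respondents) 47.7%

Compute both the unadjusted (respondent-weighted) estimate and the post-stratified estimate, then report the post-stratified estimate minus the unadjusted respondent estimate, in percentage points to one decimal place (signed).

Naive respondent-only estimate (weights = respondent counts):
  (60/240)×49 + (60/240)×21.8 + (120/240)×47.7 = 41.55%
Post-stratified estimate weights by population shares:
  0.24×49 + 0.29×21.8 + 0.47×47.7 = 40.501%
Difference = 40.501 − 41.55 = -1.049 pp.

-1.0 percentage points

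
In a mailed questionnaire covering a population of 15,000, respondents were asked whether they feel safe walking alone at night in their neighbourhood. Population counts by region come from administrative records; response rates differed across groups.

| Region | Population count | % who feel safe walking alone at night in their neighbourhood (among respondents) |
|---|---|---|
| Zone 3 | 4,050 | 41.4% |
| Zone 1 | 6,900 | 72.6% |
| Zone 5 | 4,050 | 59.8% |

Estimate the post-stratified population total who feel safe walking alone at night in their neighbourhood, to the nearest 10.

9,110

Apply each group's respondent rate to its population count:
  Zone 3: 4,050 × 41.4% = 1676.7
  Zone 1: 6,900 × 72.6% = 5009.4
  Zone 5: 4,050 × 59.8% = 2421.9
Estimated total = 9108 → 9,110.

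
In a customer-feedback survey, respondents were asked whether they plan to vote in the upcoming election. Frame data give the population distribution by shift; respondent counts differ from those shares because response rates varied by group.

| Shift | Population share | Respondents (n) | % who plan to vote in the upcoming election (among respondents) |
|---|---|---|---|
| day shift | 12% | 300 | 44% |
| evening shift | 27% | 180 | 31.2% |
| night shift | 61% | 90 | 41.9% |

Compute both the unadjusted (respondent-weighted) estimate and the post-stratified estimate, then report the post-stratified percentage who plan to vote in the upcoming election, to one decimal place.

Unadjusted (pooled respondent) estimate weights by respondent counts:
  (300/570)×44 + (180/570)×31.2 + (90/570)×41.9 = 39.6263%
Post-stratifying to population shares instead:
  0.12×44 + 0.27×31.2 + 0.61×41.9 = 39.263%

39.3%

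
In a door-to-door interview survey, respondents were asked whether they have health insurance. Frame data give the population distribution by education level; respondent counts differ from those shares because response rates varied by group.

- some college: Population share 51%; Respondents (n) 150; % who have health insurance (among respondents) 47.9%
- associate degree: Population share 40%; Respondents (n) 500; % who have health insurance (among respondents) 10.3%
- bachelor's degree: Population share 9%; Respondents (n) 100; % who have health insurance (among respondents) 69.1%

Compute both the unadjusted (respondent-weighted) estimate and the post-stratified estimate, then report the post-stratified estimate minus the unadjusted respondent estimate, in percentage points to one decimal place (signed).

+9.1 percentage points

Unadjusted (pooled respondent) estimate weights by respondent counts:
  (150/750)×47.9 + (500/750)×10.3 + (100/750)×69.1 = 25.66%
Post-stratifying to population shares instead:
  0.51×47.9 + 0.4×10.3 + 0.09×69.1 = 34.768%
Difference = 34.768 − 25.66 = 9.108 pp.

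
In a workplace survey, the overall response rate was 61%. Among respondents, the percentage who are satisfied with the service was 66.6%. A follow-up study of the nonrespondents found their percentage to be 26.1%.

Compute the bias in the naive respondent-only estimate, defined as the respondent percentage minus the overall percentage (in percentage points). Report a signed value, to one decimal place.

Nonresponse fraction = 1 − 0.61 = 0.39.
Bias = (nonresponse fraction) × (respondent percentage − nonrespondent percentage)
     = 0.39 × (66.6 − 26.1) = 0.39 × 40.5 = 15.795.

+15.8 percentage points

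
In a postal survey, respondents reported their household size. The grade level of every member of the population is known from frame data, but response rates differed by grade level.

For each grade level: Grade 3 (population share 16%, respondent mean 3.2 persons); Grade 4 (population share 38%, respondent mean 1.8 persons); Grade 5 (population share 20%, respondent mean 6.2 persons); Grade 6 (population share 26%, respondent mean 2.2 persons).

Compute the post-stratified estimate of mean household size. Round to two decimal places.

Each cell contributes population-share × respondent value:
  Grade 3: 0.16 × 3.2 = 0.512
  Grade 4: 0.38 × 1.8 = 0.684
  Grade 5: 0.2 × 6.2 = 1.24
  Grade 6: 0.26 × 2.2 = 0.572
Post-stratified estimate = 3.008 → 3.01.

3.01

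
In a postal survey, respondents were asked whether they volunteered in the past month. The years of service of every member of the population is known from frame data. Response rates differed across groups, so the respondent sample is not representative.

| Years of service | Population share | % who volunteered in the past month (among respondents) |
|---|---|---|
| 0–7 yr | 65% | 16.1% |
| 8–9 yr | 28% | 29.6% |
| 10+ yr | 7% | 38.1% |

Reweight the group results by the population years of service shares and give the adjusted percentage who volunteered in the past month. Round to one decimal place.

Each cell contributes population-share × respondent value:
  0–7 yr: 0.65 × 16.1 = 10.465
  8–9 yr: 0.28 × 29.6 = 8.288
  10+ yr: 0.07 × 38.1 = 2.667
Post-stratified estimate = 21.42 → 21.4%.

21.4%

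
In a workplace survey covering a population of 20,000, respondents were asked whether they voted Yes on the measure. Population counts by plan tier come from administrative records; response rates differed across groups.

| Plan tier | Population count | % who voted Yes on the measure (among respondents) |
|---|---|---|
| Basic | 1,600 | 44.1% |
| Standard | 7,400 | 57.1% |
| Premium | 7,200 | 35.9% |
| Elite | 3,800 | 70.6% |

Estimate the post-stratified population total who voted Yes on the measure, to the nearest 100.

10,200

Each cell contributes its population count × the respondent rate:
  Basic: 1,600 × 44.1% = 705.6
  Standard: 7,400 × 57.1% = 4225.4
  Premium: 7,200 × 35.9% = 2584.8
  Elite: 3,800 × 70.6% = 2682.8
Estimated total = 10198.6 → 10,200.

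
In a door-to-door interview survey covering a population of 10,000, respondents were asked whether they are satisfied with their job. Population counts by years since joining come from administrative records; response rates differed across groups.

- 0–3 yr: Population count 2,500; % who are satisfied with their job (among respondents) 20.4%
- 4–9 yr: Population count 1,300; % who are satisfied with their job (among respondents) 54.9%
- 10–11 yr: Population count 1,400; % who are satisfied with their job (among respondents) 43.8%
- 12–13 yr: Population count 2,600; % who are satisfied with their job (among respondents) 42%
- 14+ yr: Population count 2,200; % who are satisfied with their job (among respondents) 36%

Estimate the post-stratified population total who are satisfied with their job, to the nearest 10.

Estimated count per cell = population count × respondent percentage:
  0–3 yr: 2,500 × 20.4% = 510
  4–9 yr: 1,300 × 54.9% = 713.7
  10–11 yr: 1,400 × 43.8% = 613.2
  12–13 yr: 2,600 × 42% = 1092
  14+ yr: 2,200 × 36% = 792
Estimated total = 3720.9 → 3,720.

3,720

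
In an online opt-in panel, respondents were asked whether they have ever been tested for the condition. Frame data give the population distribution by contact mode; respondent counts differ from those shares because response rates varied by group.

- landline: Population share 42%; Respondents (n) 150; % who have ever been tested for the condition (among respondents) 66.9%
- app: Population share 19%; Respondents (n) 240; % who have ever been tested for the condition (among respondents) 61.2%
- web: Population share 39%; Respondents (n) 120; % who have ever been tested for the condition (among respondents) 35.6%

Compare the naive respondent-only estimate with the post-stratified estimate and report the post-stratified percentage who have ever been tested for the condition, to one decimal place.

53.6%

Without adjustment, the pooled respondent share is:
  (150/510)×66.9 + (240/510)×61.2 + (120/510)×35.6 = 56.8529%
Post-stratifying to population shares instead:
  0.42×66.9 + 0.19×61.2 + 0.39×35.6 = 53.61%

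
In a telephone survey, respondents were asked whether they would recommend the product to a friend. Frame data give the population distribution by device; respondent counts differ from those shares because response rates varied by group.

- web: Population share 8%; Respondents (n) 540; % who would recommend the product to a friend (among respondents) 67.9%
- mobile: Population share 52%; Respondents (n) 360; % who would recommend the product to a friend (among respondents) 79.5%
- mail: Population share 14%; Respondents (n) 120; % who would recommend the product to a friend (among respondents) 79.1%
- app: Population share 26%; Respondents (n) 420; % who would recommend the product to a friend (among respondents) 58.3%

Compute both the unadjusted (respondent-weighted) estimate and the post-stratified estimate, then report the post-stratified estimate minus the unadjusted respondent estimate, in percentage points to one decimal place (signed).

Naive respondent-only estimate (weights = respondent counts):
  (540/1440)×67.9 + (360/1440)×79.5 + (120/1440)×79.1 + (420/1440)×58.3 = 68.9333%
Post-stratifying to population shares instead:
  0.08×67.9 + 0.52×79.5 + 0.14×79.1 + 0.26×58.3 = 73.004%
Difference = 73.004 − 68.9333 = 4.0707 pp.

+4.1 percentage points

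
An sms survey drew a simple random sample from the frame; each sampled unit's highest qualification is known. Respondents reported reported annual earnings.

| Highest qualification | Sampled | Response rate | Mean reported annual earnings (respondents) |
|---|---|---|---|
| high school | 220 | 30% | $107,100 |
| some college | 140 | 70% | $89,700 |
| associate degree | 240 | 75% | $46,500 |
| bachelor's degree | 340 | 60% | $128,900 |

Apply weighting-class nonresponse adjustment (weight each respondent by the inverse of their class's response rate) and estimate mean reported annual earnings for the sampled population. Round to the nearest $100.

$96,900

With weight = n_sampled/n_responded per class, the weighted class total is n_sampled:
  high school: 220 × 107,100 = 23,562,000
  some college: 140 × 89,700 = 12,558,000
  associate degree: 240 × 46,500 = 11,160,000
  bachelor's degree: 340 × 128,900 = 43,826,000
Adjusted estimate = 91,106,000 / 940 = 96921.3 → $96,900.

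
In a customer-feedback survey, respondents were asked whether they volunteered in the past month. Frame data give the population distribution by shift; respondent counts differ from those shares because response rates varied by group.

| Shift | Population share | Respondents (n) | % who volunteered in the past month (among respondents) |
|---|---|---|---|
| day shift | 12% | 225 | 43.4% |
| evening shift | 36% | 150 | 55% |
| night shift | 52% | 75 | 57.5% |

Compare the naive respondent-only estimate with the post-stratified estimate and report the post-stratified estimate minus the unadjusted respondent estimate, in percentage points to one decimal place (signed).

+5.3 percentage points

Unadjusted (pooled respondent) estimate weights by respondent counts:
  (225/450)×43.4 + (150/450)×55 + (75/450)×57.5 = 49.6167%
Post-stratified estimate weights by population shares:
  0.12×43.4 + 0.36×55 + 0.52×57.5 = 54.908%
Difference = 54.908 − 49.6167 = 5.2913 pp.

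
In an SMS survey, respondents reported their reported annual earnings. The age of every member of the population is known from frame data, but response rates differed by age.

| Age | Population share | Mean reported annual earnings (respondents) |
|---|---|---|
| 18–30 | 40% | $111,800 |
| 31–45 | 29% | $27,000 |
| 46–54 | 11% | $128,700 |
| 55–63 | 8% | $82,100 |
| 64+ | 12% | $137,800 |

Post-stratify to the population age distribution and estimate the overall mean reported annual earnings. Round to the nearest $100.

Reweight to the known age distribution:
  18–30: 0.4 × 111,800 = 44,720
  31–45: 0.29 × 27,000 = 7830
  46–54: 0.11 × 128,700 = 14,157
  55–63: 0.08 × 82,100 = 6568
  64+: 0.12 × 137,800 = 16,536
Post-stratified estimate = 89,811 → $89,800.

$89,800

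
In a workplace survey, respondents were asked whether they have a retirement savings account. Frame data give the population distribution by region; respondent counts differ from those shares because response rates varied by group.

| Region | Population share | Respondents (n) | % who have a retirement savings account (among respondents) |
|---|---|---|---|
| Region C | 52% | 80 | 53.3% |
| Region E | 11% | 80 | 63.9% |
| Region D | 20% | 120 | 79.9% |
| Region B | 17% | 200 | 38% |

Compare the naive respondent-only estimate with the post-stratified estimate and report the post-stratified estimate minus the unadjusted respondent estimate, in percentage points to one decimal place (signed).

Naive respondent-only estimate (weights = respondent counts):
  (80/480)×53.3 + (80/480)×63.9 + (120/480)×79.9 + (200/480)×38 = 55.3417%
Post-stratified estimate weights by population shares:
  0.52×53.3 + 0.11×63.9 + 0.2×79.9 + 0.17×38 = 57.185%
Difference = 57.185 − 55.3417 = 1.8433 pp.

+1.8 percentage points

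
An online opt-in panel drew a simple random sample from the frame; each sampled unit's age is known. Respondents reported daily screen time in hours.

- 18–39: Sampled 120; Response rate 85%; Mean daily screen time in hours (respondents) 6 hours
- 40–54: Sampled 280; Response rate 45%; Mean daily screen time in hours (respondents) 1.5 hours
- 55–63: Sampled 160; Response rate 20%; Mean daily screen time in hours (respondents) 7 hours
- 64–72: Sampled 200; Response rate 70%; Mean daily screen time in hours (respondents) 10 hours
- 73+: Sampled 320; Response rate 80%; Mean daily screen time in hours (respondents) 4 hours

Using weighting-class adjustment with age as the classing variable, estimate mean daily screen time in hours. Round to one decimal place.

5.1

Weighting each respondent by the inverse class response rate inflates each class back to its sampled size, so the class weight is n_sampled:
  18–39: 120 × 6 = 720
  40–54: 280 × 1.5 = 420
  55–63: 160 × 7 = 1120
  64–72: 200 × 10 = 2000
  73+: 320 × 4 = 1280
Adjusted estimate = 5540 / 1,080 = 5.12963 → 5.1.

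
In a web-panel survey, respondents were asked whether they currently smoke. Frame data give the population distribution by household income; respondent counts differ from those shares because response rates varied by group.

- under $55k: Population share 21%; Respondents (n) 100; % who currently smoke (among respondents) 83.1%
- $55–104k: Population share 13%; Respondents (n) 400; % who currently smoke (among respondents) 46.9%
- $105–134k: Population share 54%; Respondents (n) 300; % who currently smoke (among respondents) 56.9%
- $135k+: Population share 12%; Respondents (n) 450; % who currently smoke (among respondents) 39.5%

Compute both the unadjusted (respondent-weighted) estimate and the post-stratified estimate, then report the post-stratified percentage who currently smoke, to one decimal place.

59.0%

Without adjustment, the pooled respondent share is:
  (100/1250)×83.1 + (400/1250)×46.9 + (300/1250)×56.9 + (450/1250)×39.5 = 49.532%
Reweighting by population household income shares:
  0.21×83.1 + 0.13×46.9 + 0.54×56.9 + 0.12×39.5 = 59.014%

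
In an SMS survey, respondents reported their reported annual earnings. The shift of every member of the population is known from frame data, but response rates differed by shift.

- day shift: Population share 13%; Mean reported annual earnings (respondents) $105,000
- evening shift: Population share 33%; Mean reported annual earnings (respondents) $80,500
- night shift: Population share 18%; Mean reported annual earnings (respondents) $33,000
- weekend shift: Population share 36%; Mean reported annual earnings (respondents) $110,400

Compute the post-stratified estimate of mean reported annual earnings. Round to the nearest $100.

Post-stratification weights by population share, not respondent share:
  day shift: 0.13 × 105,000 = 13,650
  evening shift: 0.33 × 80,500 = 26,565
  night shift: 0.18 × 33,000 = 5940
  weekend shift: 0.36 × 110,400 = 39,744
Post-stratified estimate = 85,899 → $85,900.

$85,900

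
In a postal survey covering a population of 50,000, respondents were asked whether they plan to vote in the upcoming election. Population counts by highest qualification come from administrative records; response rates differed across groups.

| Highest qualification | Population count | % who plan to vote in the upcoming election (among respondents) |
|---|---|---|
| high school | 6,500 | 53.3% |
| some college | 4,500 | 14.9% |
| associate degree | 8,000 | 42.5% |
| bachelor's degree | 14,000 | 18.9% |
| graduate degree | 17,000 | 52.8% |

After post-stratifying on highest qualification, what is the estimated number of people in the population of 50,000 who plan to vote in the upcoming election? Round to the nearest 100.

19,200

Apply each group's respondent rate to its population count:
  high school: 6,500 × 53.3% = 3464.5
  some college: 4,500 × 14.9% = 670.5
  associate degree: 8,000 × 42.5% = 3400
  bachelor's degree: 14,000 × 18.9% = 2646
  graduate degree: 17,000 × 52.8% = 8976
Estimated total = 19,157 → 19,200.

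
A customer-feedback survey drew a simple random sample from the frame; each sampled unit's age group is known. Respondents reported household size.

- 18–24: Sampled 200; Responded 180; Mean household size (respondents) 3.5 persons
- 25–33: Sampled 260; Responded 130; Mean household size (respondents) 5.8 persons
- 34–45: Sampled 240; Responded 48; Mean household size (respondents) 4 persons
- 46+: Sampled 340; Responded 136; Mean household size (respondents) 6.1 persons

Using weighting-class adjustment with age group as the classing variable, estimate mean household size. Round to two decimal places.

Class response rates: 18–24 180/200 = 90%, 25–33 130/260 = 50%, 34–45 48/240 = 20%, 46+ 136/340 = 40%.
Each respondent's weight = sampled/responded in their class; summing within a class gives n_sampled, so:
  18–24: 200 × 3.5 = 700
  25–33: 260 × 5.8 = 1508
  34–45: 240 × 4 = 960
  46+: 340 × 6.1 = 2074
Adjusted estimate = 5242 / 1,040 = 5.04038 → 5.04.

5.04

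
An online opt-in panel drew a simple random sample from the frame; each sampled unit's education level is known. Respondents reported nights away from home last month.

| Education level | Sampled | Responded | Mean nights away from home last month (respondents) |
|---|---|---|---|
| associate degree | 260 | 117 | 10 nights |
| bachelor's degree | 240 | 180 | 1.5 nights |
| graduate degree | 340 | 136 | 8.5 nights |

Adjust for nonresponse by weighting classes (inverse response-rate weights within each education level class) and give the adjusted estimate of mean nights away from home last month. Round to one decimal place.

Class response rates: associate degree 117/260 = 45%, bachelor's degree 180/240 = 75%, graduate degree 136/340 = 40%.
Each respondent's weight = sampled/responded in their class; summing within a class gives n_sampled, so:
  associate degree: 260 × 10 = 2600
  bachelor's degree: 240 × 1.5 = 360
  graduate degree: 340 × 8.5 = 2890
Adjusted estimate = 5850 / 840 = 6.96429 → 7.0.

7.0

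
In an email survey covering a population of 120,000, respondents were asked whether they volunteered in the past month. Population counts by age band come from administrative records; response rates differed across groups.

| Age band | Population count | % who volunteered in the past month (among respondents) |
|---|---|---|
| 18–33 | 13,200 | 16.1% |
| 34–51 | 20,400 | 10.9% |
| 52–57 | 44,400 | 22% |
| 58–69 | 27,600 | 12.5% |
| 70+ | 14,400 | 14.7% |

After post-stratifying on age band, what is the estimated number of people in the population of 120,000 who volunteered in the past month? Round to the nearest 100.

Estimated count per cell = population count × respondent percentage:
  18–33: 13,200 × 16.1% = 2125.2
  34–51: 20,400 × 10.9% = 2223.6
  52–57: 44,400 × 22% = 9768
  58–69: 27,600 × 12.5% = 3450
  70+: 14,400 × 14.7% = 2116.8
Estimated total = 19683.6 → 19,700.

19,700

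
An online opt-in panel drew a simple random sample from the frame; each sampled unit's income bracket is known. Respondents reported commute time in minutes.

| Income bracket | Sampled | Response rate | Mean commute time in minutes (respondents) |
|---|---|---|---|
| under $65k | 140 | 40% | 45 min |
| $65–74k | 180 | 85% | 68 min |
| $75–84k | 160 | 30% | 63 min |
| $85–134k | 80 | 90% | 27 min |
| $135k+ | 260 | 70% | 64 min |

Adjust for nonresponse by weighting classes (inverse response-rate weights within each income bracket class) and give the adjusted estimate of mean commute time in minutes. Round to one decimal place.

Weighting each respondent by the inverse class response rate inflates each class back to its sampled size, so the class weight is n_sampled:
  under $65k: 140 × 45 = 6300
  $65–74k: 180 × 68 = 12,240
  $75–84k: 160 × 63 = 10,080
  $85–134k: 80 × 27 = 2160
  $135k+: 260 × 64 = 16,640
Adjusted estimate = 47,420 / 820 = 57.8293 → 57.8.

57.8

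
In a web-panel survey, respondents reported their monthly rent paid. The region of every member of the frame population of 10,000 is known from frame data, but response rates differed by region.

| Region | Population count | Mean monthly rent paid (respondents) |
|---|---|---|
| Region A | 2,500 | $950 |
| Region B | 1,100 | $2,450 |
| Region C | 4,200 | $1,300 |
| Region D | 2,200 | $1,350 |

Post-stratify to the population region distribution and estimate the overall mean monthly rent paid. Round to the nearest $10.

Post-stratification weights by population share, not respondent share:
  Region A: (2,500/10,000) × 950 = 237.5
  Region B: (1,100/10,000) × 2450 = 269.5
  Region C: (4,200/10,000) × 1300 = 546
  Region D: (2,200/10,000) × 1350 = 297
Post-stratified estimate = 1350 → $1,350.

$1,350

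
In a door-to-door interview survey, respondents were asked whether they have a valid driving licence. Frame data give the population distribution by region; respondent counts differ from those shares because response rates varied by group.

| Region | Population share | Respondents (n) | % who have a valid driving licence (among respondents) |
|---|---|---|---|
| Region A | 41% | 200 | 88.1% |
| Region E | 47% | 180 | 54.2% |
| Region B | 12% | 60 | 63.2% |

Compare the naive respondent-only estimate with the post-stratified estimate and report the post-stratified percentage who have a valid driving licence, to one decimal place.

Without adjustment, the pooled respondent share is:
  (200/440)×88.1 + (180/440)×54.2 + (60/440)×63.2 = 70.8364%
Post-stratifying to population shares instead:
  0.41×88.1 + 0.47×54.2 + 0.12×63.2 = 69.179%

69.2%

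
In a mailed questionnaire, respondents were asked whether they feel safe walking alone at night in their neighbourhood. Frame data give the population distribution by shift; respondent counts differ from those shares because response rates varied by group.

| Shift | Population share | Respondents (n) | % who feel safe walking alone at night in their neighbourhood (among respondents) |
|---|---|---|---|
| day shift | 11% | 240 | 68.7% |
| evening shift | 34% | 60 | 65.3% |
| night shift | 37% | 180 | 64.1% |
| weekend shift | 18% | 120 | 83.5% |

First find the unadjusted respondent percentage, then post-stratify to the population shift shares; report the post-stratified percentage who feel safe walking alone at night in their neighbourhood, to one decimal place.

Naive respondent-only estimate (weights = respondent counts):
  (240/600)×68.7 + (60/600)×65.3 + (180/600)×64.1 + (120/600)×83.5 = 69.94%
Reweighting by population shift shares:
  0.11×68.7 + 0.34×65.3 + 0.37×64.1 + 0.18×83.5 = 68.506%

68.5%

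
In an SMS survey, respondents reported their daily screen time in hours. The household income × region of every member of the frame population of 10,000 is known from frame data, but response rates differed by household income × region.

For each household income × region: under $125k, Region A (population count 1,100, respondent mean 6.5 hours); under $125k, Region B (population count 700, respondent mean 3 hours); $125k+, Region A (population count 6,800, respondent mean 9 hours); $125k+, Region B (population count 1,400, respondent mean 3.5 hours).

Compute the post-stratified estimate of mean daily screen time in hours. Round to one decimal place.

7.5

Weight each group's respondent value by its population share:
  under $125k, Region A: (1,100/10,000) × 6.5 = 0.715
  under $125k, Region B: (700/10,000) × 3 = 0.21
  $125k+, Region A: (6,800/10,000) × 9 = 6.12
  $125k+, Region B: (1,400/10,000) × 3.5 = 0.49
Post-stratified estimate = 7.535 → 7.5.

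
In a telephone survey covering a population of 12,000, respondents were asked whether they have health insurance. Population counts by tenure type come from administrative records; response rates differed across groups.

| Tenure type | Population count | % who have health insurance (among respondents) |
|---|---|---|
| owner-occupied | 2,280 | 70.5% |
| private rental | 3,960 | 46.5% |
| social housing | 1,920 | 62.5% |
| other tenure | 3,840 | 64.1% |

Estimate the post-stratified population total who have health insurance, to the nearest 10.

7,110

Each cell contributes its population count × the respondent rate:
  owner-occupied: 2,280 × 70.5% = 1607.4
  private rental: 3,960 × 46.5% = 1841.4
  social housing: 1,920 × 62.5% = 1200
  other tenure: 3,840 × 64.1% = 2461.44
Estimated total = 7110.24 → 7,110.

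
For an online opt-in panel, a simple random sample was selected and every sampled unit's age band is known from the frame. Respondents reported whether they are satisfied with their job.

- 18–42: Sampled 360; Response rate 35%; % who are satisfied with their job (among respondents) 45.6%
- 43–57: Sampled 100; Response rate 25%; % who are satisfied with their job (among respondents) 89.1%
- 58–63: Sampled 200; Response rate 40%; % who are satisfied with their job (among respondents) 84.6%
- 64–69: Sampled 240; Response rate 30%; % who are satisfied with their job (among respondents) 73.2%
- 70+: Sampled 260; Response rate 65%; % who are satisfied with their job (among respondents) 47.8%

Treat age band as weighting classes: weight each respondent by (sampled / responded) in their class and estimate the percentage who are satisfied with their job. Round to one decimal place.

Each respondent's weight = sampled/responded in their class; summing within a class gives n_sampled, so:
  18–42: 360 × 45.6 = 16,416
  43–57: 100 × 89.1 = 8910
  58–63: 200 × 84.6 = 16,920
  64–69: 240 × 73.2 = 17,568
  70+: 260 × 47.8 = 12,428
Adjusted estimate = 72,242 / 1,160 = 62.2776 → 62.3%.

62.3%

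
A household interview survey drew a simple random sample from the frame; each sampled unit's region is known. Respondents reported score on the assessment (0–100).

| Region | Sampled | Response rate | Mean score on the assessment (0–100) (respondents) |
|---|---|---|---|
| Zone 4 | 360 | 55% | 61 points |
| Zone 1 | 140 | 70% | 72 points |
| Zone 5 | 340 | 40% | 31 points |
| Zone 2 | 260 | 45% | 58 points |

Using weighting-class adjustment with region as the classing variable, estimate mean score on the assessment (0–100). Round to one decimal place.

52.4

Each respondent's weight = sampled/responded in their class; summing within a class gives n_sampled, so:
  Zone 4: 360 × 61 = 21,960
  Zone 1: 140 × 72 = 10,080
  Zone 5: 340 × 31 = 10,540
  Zone 2: 260 × 58 = 15,080
Adjusted estimate = 57,660 / 1,100 = 52.4182 → 52.4.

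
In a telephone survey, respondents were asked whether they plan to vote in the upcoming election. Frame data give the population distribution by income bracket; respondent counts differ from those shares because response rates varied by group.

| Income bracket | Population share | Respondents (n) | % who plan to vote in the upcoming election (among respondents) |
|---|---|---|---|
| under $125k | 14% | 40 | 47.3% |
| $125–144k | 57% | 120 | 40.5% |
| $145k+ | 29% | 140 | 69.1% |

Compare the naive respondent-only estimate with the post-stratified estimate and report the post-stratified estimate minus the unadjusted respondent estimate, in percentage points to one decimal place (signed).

-5.0 percentage points

Without adjustment, the pooled respondent share is:
  (40/300)×47.3 + (120/300)×40.5 + (140/300)×69.1 = 54.7533%
Reweighting by population income bracket shares:
  0.14×47.3 + 0.57×40.5 + 0.29×69.1 = 49.746%
Difference = 49.746 − 54.7533 = -5.0073 pp.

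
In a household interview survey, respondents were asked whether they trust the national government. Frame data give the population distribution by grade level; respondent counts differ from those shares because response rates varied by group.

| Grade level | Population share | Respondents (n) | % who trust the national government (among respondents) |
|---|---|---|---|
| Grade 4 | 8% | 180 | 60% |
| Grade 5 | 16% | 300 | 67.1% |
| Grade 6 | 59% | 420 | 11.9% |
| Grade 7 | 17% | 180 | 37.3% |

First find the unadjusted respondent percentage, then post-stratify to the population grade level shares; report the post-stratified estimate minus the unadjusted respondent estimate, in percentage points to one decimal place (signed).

Unadjusted (pooled respondent) estimate weights by respondent counts:
  (180/1080)×60 + (300/1080)×67.1 + (420/1080)×11.9 + (180/1080)×37.3 = 39.4833%
Post-stratifying to population shares instead:
  0.08×60 + 0.16×67.1 + 0.59×11.9 + 0.17×37.3 = 28.898%
Difference = 28.898 − 39.4833 = -10.5853 pp.

-10.6 percentage points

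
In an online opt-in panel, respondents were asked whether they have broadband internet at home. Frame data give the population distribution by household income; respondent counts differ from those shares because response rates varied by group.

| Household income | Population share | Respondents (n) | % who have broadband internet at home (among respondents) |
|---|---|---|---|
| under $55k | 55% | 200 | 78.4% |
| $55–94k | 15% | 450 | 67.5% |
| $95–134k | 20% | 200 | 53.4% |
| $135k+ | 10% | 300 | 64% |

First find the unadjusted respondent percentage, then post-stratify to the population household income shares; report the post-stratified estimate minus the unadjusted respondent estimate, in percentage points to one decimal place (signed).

+4.3 percentage points

Naive respondent-only estimate (weights = respondent counts):
  (200/1150)×78.4 + (450/1150)×67.5 + (200/1150)×53.4 + (300/1150)×64 = 66.0304%
Post-stratifying to population shares instead:
  0.55×78.4 + 0.15×67.5 + 0.2×53.4 + 0.1×64 = 70.325%
Difference = 70.325 − 66.0304 = 4.2946 pp.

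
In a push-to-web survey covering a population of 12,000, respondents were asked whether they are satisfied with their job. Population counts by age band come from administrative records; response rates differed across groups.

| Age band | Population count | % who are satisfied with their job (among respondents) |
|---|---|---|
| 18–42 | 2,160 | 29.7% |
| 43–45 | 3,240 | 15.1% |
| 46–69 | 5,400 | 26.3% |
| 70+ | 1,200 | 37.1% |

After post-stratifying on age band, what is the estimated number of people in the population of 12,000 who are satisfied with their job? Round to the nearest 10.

3,000

Each cell contributes its population count × the respondent rate:
  18–42: 2,160 × 29.7% = 641.52
  43–45: 3,240 × 15.1% = 489.24
  46–69: 5,400 × 26.3% = 1420.2
  70+: 1,200 × 37.1% = 445.2
Estimated total = 2996.16 → 3,000.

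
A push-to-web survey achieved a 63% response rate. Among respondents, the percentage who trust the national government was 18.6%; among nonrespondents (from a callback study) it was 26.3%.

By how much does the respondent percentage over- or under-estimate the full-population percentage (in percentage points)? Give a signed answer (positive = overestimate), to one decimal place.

Nonresponse fraction = 1 − 0.63 = 0.37.
Bias = (nonresponse fraction) × (respondent percentage − nonrespondent percentage)
     = 0.37 × (18.6 − 26.3) = 0.37 × -7.7 = -2.849.

-2.8 percentage points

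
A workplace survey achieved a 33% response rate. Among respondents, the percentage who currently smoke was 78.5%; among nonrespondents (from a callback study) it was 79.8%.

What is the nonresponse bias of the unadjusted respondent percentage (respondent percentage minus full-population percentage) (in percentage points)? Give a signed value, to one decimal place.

Nonresponse fraction = 1 − 0.33 = 0.67.
Bias = (nonresponse fraction) × (respondent percentage − nonrespondent percentage)
     = 0.67 × (78.5 − 79.8) = 0.67 × -1.3 = -0.871.

-0.9 percentage points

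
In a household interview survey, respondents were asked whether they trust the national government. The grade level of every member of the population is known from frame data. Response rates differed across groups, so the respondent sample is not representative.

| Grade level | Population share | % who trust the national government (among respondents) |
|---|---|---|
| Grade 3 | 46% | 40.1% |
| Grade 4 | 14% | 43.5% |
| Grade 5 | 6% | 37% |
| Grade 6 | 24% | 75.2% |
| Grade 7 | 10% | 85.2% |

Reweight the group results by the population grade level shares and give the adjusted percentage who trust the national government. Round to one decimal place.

Each cell contributes population-share × respondent value:
  Grade 3: 0.46 × 40.1 = 18.446
  Grade 4: 0.14 × 43.5 = 6.09
  Grade 5: 0.06 × 37 = 2.22
  Grade 6: 0.24 × 75.2 = 18.048
  Grade 7: 0.1 × 85.2 = 8.52
Post-stratified estimate = 53.324 → 53.3%.

53.3%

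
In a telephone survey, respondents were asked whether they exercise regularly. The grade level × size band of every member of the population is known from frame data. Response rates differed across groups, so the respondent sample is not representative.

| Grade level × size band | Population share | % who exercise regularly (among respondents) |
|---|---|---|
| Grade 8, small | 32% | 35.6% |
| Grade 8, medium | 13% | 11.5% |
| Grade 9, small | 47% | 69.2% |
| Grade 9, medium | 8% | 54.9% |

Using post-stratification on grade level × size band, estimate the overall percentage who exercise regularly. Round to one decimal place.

Weight each group's respondent value by its population share:
  Grade 8, small: 0.32 × 35.6 = 11.392
  Grade 8, medium: 0.13 × 11.5 = 1.495
  Grade 9, small: 0.47 × 69.2 = 32.524
  Grade 9, medium: 0.08 × 54.9 = 4.392
Post-stratified estimate = 49.803 → 49.8%.

49.8%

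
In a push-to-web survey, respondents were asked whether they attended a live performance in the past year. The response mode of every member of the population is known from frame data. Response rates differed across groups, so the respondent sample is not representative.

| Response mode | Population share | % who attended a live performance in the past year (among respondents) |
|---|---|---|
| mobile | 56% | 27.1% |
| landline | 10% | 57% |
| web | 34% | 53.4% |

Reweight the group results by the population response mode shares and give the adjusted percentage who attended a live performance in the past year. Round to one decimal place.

39.0%

Reweight to the known response mode distribution:
  mobile: 0.56 × 27.1 = 15.176
  landline: 0.1 × 57 = 5.7
  web: 0.34 × 53.4 = 18.156
Post-stratified estimate = 39.032 → 39.0%.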